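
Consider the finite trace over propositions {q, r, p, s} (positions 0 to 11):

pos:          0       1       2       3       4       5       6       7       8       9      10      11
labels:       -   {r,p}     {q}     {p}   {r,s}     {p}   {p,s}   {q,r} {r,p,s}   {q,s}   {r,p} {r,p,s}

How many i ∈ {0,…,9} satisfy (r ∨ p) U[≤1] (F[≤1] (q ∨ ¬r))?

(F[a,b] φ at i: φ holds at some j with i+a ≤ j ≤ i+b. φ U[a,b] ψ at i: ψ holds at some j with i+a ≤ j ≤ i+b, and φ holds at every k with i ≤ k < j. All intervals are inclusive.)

Evaluate at each i in [0,9]:
  i=0: ✓ (rhs at j=0)
  i=1: ✓ (rhs at j=1)
  i=2: ✓ (rhs at j=2)
  i=3: ✓ (rhs at j=3)
  i=4: ✓ (rhs at j=4)
  i=5: ✓ (rhs at j=5)
  i=6: ✓ (rhs at j=6)
  i=7: ✓ (rhs at j=7)
  i=8: ✓ (rhs at j=8)
  i=9: ✓ (rhs at j=9)
Positions where it holds: {0, 1, 2, 3, 4, 5, 6, 7, 8, 9} → 10.

10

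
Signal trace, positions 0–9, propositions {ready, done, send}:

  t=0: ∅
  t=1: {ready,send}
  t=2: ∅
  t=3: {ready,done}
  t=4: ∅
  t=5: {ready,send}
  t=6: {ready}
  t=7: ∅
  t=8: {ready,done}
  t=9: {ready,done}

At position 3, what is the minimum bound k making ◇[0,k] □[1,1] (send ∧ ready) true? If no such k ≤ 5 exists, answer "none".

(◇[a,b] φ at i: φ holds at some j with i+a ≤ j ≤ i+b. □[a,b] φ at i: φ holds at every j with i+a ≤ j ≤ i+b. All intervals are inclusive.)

1

Scan j = 3,4,… for □[1,1] (send ∧ ready):
  j=3: fails
  j=4: holds
First hit at j=4, so smallest k = 4-3 = 1.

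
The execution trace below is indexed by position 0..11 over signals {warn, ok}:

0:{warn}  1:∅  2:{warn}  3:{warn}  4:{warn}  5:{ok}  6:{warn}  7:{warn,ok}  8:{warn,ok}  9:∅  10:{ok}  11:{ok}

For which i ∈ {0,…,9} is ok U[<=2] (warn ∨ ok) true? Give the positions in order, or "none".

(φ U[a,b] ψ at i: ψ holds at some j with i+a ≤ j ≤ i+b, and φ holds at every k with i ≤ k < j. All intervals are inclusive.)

0, 2, 3, 4, 5, 6, 7, 8

Evaluate at each i in [0,9]:
  i=0: ✓ (rhs at j=0)
  i=1: ✗ (lhs fails at k=1 before rhs at j=2)
  i=2: ✓ (rhs at j=2)
  i=3: ✓ (rhs at j=3)
  i=4: ✓ (rhs at j=4)
  i=5: ✓ (rhs at j=5)
  i=6: ✓ (rhs at j=6)
  i=7: ✓ (rhs at j=7)
  i=8: ✓ (rhs at j=8)
  i=9: ✗ (lhs fails at k=9 before rhs at j=10)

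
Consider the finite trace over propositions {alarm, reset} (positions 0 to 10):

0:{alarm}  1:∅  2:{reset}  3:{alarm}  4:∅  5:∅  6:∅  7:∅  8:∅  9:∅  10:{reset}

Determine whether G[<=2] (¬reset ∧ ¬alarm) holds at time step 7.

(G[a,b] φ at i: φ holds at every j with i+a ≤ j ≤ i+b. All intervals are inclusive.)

Check (¬reset ∧ ¬alarm) at every j in [7,9]:
  j=7: true
  j=8: true
  j=9: true
All positions satisfy it → formula holds.

Holds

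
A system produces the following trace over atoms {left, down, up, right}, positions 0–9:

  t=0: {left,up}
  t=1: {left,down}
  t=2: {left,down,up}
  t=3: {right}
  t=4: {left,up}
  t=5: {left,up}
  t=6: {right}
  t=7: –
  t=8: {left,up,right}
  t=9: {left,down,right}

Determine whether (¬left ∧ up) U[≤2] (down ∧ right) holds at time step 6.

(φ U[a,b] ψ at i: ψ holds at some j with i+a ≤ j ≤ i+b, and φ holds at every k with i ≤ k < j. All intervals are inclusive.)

Need some j in [6,8] with (down ∧ right), and (¬left ∧ up) at every k in [6,j-1].
  j=6: (down ∧ right) false.
  j=7: (down ∧ right) false.
  j=8: (down ∧ right) false.
No j in the window works → until fails.

False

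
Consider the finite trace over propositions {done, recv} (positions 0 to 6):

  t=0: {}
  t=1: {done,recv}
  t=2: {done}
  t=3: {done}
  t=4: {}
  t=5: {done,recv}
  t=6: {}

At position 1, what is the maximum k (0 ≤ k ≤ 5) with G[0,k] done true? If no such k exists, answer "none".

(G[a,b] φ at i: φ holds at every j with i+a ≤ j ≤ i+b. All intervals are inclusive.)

done must hold from j=1 onward; find where it first fails.
  j=1: holds
  j=2: holds
  j=3: holds
  j=4: fails
Holds on [1,3], so largest k = 2.

2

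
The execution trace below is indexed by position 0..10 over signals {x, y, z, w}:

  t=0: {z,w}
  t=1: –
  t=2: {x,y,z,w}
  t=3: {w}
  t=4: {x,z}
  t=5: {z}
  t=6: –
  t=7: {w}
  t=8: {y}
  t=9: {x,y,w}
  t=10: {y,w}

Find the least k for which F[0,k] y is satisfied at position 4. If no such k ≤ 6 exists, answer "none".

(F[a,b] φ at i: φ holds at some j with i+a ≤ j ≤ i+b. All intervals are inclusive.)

4

Scan j = 4,5,… for y:
  j=4: fails
  j=5: fails
  j=6: fails
  j=7: fails
  j=8: holds
First hit at j=8, so smallest k = 8-4 = 4.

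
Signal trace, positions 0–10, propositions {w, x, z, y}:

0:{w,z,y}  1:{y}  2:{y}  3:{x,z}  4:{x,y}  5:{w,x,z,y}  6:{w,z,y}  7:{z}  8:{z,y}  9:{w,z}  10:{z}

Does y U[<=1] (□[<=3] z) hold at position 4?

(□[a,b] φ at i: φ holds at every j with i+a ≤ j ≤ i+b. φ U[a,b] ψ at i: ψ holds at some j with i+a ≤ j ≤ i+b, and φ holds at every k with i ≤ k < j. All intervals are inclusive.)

Need some j in [4,5] with □[<=3] z, and y at every k in [4,j-1].
  j=4: □[<=3] z — fails at 4.
  j=5: □[<=3] z holds; y holds at every k in [4,4] → satisfied.

Yes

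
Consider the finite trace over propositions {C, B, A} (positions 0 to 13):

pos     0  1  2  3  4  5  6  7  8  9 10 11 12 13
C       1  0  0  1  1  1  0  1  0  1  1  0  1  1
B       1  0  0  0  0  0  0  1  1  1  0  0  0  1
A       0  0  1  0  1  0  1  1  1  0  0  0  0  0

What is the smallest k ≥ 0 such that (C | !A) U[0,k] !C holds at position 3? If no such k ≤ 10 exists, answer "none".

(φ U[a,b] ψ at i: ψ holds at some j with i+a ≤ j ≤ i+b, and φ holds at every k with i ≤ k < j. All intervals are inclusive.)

Need earliest j ≥ 3 with !C, and (C | !A) at every k in [3,j-1].
  j=3: rhs fails.
  j=4: rhs fails.
  j=5: rhs fails.
  j=6: rhs holds; lhs holds on [3,5]. k = 3.

3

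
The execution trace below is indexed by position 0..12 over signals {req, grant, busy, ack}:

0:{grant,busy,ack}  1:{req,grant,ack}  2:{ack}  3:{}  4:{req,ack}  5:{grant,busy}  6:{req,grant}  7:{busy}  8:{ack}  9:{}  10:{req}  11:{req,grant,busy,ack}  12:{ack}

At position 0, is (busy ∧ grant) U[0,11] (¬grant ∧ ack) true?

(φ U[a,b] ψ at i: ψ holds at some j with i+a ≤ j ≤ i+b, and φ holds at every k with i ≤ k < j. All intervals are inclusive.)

Need some j in [0,11] with (¬grant ∧ ack), and (busy ∧ grant) at every k in [0,j-1].
  j=0: (¬grant ∧ ack) false.
  j=1: (¬grant ∧ ack) false.
  j=2: (¬grant ∧ ack) holds, but (busy ∧ grant) fails at k=1 → not this j.
  j=3: (¬grant ∧ ack) false.
  j=4: (¬grant ∧ ack) holds, but (busy ∧ grant) fails at k=1 → not this j.
  j=5: (¬grant ∧ ack) false.
  j=6: (¬grant ∧ ack) false.
  j=7: (¬grant ∧ ack) false.
  j=8: (¬grant ∧ ack) holds, but (busy ∧ grant) fails at k=1 → not this j.
  j=9: (¬grant ∧ ack) false.
  j=10: (¬grant ∧ ack) false.
  j=11: (¬grant ∧ ack) false.
No j in the window works → until fails.

Does not hold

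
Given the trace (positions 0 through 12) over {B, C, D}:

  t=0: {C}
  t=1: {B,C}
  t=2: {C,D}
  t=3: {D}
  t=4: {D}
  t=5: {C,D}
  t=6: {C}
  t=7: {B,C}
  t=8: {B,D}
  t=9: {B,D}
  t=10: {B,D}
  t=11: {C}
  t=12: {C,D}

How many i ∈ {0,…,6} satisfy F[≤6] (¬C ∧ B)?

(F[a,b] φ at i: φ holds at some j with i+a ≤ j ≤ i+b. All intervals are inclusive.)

Evaluate at each i in [0,6]:
  i=0: ✗ (none in [0,6])
  i=1: ✗ (none in [1,7])
  i=2: ✓ (witness j=8)
  i=3: ✓ (witness j=8)
  i=4: ✓ (witness j=8)
  i=5: ✓ (witness j=8)
  i=6: ✓ (witness j=8)
Positions where it holds: {2, 3, 4, 5, 6} → 5.

5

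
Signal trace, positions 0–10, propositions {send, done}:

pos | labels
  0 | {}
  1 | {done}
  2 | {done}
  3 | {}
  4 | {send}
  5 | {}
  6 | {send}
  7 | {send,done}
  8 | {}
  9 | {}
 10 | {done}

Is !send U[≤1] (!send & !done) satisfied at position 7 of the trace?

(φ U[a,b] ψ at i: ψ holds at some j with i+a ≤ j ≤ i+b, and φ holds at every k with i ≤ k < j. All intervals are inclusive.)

False

Need some j in [7,8] with (!send & !done), and !send at every k in [7,j-1].
  j=7: (!send & !done) false.
  j=8: (!send & !done) holds, but !send fails at k=7 → not this j.
No j in the window works → until fails.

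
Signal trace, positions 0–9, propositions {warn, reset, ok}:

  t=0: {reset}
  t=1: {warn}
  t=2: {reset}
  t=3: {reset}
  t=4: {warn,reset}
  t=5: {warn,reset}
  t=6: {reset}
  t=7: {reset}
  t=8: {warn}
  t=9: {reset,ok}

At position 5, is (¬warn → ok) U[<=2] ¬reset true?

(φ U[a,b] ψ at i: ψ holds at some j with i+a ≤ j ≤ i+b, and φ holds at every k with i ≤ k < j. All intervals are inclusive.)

False

Need some j in [5,7] with ¬reset, and (¬warn → ok) at every k in [5,j-1].
  j=5: ¬reset false.
  j=6: ¬reset false.
  j=7: ¬reset false.
No j in the window works → until fails.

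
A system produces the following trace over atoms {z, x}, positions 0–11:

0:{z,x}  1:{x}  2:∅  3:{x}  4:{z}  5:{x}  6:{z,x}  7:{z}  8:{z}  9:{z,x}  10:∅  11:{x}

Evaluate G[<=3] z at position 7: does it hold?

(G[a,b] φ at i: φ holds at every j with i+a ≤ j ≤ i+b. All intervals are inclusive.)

Check z at every j in [7,10]:
  j=7: true
  j=8: true
  j=9: true
  j=10: false
Fails at j=10 → formula fails.

No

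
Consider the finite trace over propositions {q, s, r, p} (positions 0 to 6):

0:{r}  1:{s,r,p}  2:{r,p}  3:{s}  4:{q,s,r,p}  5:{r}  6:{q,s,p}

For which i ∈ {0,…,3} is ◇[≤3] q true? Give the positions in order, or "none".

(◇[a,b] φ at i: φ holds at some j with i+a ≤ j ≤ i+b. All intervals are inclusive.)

1, 2, 3

Evaluate at each i in [0,3]:
  i=0: ✗ (none in [0,3])
  i=1: ✓ (witness j=4)
  i=2: ✓ (witness j=4)
  i=3: ✓ (witness j=4)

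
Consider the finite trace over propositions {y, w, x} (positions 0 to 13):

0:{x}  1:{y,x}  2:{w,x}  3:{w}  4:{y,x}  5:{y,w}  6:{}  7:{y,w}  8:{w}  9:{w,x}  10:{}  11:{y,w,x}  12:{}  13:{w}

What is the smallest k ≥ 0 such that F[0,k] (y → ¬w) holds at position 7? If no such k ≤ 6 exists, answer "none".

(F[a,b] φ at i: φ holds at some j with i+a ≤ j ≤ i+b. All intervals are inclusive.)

Scan j = 7,8,… for (y → ¬w):
  j=7: fails
  j=8: holds
First hit at j=8, so smallest k = 8-7 = 1.

1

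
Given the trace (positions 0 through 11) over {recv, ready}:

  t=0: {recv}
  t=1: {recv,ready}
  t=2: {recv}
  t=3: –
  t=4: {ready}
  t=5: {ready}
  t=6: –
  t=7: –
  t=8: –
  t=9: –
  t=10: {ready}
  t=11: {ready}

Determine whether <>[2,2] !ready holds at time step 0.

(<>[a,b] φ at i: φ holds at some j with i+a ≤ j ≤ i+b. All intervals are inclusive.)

Check !ready at each j in [2,2]:
  j=2: true
Found at j=2 → formula holds.

Yes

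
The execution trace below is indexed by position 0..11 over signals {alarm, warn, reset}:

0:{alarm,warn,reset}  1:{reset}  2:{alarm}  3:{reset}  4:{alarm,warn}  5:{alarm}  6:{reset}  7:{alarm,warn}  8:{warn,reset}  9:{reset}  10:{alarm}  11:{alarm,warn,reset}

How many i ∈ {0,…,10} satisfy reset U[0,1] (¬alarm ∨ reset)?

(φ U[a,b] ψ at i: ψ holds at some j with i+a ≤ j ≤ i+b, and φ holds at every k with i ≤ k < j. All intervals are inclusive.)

6

Evaluate at each i in [0,10]:
  i=0: ✓ (rhs at j=0)
  i=1: ✓ (rhs at j=1)
  i=2: ✗ (lhs fails at k=2 before rhs at j=3)
  i=3: ✓ (rhs at j=3)
  i=4: ✗ (no rhs in [4,5])
  i=5: ✗ (lhs fails at k=5 before rhs at j=6)
  i=6: ✓ (rhs at j=6)
  i=7: ✗ (lhs fails at k=7 before rhs at j=8)
  i=8: ✓ (rhs at j=8)
  i=9: ✓ (rhs at j=9)
  i=10: ✗ (lhs fails at k=10 before rhs at j=11)
Positions where it holds: {0, 1, 3, 6, 8, 9} → 6.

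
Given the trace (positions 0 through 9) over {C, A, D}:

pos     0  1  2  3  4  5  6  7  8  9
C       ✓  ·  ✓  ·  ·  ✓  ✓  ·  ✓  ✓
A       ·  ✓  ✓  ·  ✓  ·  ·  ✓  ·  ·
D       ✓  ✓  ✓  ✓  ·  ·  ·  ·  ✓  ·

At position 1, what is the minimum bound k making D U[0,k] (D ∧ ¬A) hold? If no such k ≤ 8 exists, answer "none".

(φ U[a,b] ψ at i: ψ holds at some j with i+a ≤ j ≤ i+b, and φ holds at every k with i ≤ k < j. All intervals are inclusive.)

2

Need earliest j ≥ 1 with (D ∧ ¬A), and D at every k in [1,j-1].
  j=1: rhs fails.
  j=2: rhs fails.
  j=3: rhs holds; lhs holds on [1,2]. k = 2.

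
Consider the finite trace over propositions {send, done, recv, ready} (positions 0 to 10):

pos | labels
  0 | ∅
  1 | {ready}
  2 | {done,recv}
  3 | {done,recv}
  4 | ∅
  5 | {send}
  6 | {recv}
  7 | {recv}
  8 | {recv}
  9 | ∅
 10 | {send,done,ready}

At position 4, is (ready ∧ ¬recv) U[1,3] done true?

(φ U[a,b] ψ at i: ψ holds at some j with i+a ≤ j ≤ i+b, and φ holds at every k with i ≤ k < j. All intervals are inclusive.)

Need some j in [5,7] with done, and (ready ∧ ¬recv) at every k in [4,j-1].
  j=5: done false.
  j=6: done false.
  j=7: done false.
No j in the window works → until fails.

False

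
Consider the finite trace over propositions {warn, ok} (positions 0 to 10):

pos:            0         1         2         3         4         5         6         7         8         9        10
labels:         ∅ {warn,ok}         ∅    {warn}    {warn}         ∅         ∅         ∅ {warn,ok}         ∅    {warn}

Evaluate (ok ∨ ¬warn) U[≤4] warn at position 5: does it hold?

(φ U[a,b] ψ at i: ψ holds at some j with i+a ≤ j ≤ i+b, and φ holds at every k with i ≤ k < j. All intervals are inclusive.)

True

Need some j in [5,9] with warn, and (ok ∨ ¬warn) at every k in [5,j-1].
  j=5: warn false.
  j=6: warn false.
  j=7: warn false.
  j=8: warn holds; (ok ∨ ¬warn) holds at every k in [5,7] → satisfied.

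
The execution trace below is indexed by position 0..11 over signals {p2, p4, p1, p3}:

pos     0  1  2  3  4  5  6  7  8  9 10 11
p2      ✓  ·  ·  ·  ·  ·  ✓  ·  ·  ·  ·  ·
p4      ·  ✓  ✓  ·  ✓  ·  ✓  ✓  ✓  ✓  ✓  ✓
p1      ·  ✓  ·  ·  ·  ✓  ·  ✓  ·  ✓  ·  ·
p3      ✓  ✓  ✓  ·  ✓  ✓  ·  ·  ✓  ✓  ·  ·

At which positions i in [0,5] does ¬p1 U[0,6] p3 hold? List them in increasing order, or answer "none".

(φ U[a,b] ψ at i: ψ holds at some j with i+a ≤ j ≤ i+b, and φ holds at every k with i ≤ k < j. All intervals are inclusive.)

0, 1, 2, 3, 4, 5

Evaluate at each i in [0,5]:
  i=0: ✓ (rhs at j=0)
  i=1: ✓ (rhs at j=1)
  i=2: ✓ (rhs at j=2)
  i=3: ✓ (rhs at j=4; lhs holds on [3,3])
  i=4: ✓ (rhs at j=4)
  i=5: ✓ (rhs at j=5)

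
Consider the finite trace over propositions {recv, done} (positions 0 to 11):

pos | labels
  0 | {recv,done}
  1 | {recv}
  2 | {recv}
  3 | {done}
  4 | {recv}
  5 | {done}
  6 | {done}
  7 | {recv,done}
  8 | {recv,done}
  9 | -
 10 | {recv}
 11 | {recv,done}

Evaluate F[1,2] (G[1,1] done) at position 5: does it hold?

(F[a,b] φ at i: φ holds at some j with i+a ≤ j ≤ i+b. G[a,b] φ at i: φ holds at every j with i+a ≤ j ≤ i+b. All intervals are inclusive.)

Check G[1,1] done at each j in [6,7]:
  j=6: holds on [7,7]
  j=7: holds on [8,8]
Found at j=6 → formula holds.

Holds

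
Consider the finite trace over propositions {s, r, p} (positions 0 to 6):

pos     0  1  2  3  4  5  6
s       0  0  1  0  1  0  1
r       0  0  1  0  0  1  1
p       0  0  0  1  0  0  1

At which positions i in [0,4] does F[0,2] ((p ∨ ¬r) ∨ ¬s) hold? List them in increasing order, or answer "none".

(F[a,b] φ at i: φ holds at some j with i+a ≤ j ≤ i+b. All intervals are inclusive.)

0, 1, 2, 3, 4

Evaluate at each i in [0,4]:
  i=0: ✓ (witness j=0)
  i=1: ✓ (witness j=1)
  i=2: ✓ (witness j=3)
  i=3: ✓ (witness j=3)
  i=4: ✓ (witness j=4)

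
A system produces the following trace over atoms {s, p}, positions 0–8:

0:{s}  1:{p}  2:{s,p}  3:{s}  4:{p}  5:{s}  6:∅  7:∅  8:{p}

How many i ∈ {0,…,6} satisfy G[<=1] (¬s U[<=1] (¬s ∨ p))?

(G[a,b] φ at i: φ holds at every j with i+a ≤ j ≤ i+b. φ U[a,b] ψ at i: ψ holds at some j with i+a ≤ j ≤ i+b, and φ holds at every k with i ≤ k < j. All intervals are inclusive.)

Evaluate at each i in [0,6]:
  i=0: ✗ (fails at j=0)
  i=1: ✓ (all of [1,2])
  i=2: ✗ (fails at j=3)
  i=3: ✗ (fails at j=3)
  i=4: ✗ (fails at j=5)
  i=5: ✗ (fails at j=5)
  i=6: ✓ (all of [6,7])
Positions where it holds: {1, 6} → 2.

2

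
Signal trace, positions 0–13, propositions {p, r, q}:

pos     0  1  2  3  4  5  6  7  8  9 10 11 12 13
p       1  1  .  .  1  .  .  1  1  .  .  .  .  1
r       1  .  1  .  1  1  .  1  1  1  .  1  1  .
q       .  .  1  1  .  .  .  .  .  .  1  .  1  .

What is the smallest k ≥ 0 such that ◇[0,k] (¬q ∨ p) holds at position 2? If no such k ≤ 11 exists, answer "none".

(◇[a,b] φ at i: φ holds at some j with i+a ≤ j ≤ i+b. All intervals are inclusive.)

Scan j = 2,3,… for (¬q ∨ p):
  j=2: fails
  j=3: fails
  j=4: holds
First hit at j=4, so smallest k = 4-2 = 2.

2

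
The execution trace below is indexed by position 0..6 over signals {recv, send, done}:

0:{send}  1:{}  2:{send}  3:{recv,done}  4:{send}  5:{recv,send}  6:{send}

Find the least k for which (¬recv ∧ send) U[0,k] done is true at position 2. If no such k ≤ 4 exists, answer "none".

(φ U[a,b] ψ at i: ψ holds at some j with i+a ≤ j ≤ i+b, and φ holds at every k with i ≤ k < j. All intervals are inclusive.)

Need earliest j ≥ 2 with done, and (¬recv ∧ send) at every k in [2,j-1].
  j=2: rhs fails.
  j=3: rhs holds; lhs holds on [2,2]. k = 1.

1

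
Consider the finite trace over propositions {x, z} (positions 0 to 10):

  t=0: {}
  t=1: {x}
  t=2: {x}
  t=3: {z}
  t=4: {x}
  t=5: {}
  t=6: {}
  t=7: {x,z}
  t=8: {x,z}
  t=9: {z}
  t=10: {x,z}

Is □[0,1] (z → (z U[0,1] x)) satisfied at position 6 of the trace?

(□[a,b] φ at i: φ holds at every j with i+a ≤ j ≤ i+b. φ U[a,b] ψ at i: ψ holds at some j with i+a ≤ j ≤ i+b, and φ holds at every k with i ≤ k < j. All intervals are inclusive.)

Holds

Check (z → (z U[0,1] x)) at every j in [6,7]:
  j=6: antecedent false → ✓
  j=7: antecedent true; consequent holds → ✓
All positions satisfy it → formula holds.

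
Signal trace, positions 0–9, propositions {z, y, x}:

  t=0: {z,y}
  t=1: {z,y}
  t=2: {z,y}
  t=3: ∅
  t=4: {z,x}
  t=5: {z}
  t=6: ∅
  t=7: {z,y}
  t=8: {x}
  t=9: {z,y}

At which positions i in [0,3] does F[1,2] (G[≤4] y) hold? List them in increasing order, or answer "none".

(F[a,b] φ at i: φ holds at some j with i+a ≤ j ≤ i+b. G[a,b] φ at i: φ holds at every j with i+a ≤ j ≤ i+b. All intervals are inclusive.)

Evaluate at each i in [0,3]:
  i=0: ✗ (none in [1,2])
  i=1: ✗ (none in [2,3])
  i=2: ✗ (none in [3,4])
  i=3: ✗ (none in [4,5])

none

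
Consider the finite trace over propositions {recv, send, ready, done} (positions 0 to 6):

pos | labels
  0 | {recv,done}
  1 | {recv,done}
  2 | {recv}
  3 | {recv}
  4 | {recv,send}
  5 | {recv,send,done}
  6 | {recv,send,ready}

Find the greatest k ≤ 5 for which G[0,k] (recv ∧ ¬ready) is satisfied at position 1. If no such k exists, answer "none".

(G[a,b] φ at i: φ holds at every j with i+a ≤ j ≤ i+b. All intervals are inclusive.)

(recv ∧ ¬ready) must hold from j=1 onward; find where it first fails.
  j=1: holds
  j=2: holds
  j=3: holds
  j=4: holds
  j=5: holds
  j=6: fails
Holds on [1,5], so largest k = 4.

4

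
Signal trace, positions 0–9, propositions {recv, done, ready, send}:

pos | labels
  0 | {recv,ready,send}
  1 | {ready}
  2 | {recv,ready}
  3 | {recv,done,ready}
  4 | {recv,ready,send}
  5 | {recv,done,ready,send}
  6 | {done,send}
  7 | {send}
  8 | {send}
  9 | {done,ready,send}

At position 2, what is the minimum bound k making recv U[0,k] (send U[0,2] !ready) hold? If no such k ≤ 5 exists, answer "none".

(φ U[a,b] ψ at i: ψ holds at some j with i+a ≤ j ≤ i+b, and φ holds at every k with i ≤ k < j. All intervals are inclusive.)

Need earliest j ≥ 2 with (send U[0,2] !ready), and recv at every k in [2,j-1].
  j=2: rhs fails.
  j=3: rhs fails.
  j=4: rhs holds; lhs holds on [2,3]. k = 2.

2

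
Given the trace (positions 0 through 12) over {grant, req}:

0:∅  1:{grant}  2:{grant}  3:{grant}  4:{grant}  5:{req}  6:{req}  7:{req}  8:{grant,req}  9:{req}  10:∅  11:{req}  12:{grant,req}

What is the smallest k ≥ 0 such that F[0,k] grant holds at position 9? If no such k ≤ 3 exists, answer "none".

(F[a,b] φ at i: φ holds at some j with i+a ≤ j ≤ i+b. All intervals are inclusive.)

Scan j = 9,10,… for grant:
  j=9: fails
  j=10: fails
  j=11: fails
  j=12: holds
First hit at j=12, so smallest k = 12-9 = 3.

3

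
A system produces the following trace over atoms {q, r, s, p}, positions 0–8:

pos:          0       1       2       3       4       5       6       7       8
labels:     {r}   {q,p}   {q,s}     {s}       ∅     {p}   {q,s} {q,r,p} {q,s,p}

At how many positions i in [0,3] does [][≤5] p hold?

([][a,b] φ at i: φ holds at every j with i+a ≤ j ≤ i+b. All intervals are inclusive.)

Evaluate at each i in [0,3]:
  i=0: ✗ (fails at j=0)
  i=1: ✗ (fails at j=2)
  i=2: ✗ (fails at j=2)
  i=3: ✗ (fails at j=3)
Positions where it holds: {} → 0.

0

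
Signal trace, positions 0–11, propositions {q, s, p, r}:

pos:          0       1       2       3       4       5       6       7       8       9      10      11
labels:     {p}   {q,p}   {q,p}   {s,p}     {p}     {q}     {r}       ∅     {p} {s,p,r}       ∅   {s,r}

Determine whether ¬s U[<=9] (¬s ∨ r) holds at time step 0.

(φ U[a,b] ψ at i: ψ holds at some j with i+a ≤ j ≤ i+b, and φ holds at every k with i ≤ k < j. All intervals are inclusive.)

Holds

Need some j in [0,9] with (¬s ∨ r), and ¬s at every k in [0,j-1].
  j=0: (¬s ∨ r) holds; no prefix to check → satisfied.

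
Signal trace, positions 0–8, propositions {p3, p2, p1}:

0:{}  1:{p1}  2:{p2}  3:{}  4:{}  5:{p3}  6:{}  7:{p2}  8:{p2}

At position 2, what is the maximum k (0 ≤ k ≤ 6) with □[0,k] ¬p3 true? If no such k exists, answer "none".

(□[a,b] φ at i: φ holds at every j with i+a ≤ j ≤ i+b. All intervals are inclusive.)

¬p3 must hold from j=2 onward; find where it first fails.
  j=2: holds
  j=3: holds
  j=4: holds
  j=5: fails
Holds on [2,4], so largest k = 2.

2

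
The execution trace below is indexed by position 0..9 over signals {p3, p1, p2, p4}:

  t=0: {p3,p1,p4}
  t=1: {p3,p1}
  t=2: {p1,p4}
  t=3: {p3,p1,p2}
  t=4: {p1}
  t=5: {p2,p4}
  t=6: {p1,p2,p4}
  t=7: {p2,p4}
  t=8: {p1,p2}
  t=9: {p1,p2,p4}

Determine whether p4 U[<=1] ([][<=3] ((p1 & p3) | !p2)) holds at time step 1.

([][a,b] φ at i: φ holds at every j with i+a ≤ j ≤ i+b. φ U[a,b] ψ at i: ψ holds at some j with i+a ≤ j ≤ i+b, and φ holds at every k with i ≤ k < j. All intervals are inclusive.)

Need some j in [1,2] with [][<=3] ((p1 & p3) | !p2), and p4 at every k in [1,j-1].
  j=1: [][<=3] ((p1 & p3) | !p2) holds; no prefix to check → satisfied.

Holds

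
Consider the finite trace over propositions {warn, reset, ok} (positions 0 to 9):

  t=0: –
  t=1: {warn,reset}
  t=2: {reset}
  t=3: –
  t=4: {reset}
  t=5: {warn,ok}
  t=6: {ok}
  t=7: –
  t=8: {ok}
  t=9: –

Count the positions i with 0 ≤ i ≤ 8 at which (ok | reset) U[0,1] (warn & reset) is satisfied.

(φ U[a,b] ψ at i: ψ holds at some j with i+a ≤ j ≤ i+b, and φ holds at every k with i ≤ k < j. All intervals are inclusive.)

1

Evaluate at each i in [0,8]:
  i=0: ✗ (lhs fails at k=0 before rhs at j=1)
  i=1: ✓ (rhs at j=1)
  i=2: ✗ (no rhs in [2,3])
  i=3: ✗ (no rhs in [3,4])
  i=4: ✗ (no rhs in [4,5])
  i=5: ✗ (no rhs in [5,6])
  i=6: ✗ (no rhs in [6,7])
  i=7: ✗ (no rhs in [7,8])
  i=8: ✗ (no rhs in [8,9])
Positions where it holds: {1} → 1.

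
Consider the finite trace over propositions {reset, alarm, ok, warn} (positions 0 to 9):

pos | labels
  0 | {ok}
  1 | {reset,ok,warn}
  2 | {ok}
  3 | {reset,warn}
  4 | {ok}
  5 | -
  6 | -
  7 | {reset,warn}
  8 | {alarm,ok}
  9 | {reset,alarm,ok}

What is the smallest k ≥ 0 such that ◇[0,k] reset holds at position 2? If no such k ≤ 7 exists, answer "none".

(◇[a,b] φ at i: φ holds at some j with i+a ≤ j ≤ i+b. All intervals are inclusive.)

Scan j = 2,3,… for reset:
  j=2: fails
  j=3: holds
First hit at j=3, so smallest k = 3-2 = 1.

1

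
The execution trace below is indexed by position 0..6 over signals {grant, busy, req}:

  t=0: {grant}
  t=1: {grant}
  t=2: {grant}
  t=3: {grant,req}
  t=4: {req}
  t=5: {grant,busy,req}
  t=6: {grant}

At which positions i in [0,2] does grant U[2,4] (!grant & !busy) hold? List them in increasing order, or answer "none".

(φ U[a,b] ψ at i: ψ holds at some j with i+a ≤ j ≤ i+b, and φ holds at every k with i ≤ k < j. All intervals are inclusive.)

0, 1, 2

Evaluate at each i in [0,2]:
  i=0: ✓ (rhs at j=4; lhs holds on [0,3])
  i=1: ✓ (rhs at j=4; lhs holds on [1,3])
  i=2: ✓ (rhs at j=4; lhs holds on [2,3])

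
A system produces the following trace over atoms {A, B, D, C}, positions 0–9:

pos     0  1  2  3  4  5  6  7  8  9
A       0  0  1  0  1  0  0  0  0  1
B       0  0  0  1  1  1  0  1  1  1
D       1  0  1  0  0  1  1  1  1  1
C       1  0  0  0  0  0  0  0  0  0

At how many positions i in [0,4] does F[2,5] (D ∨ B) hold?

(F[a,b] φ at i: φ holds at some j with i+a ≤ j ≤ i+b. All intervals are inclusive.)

Evaluate at each i in [0,4]:
  i=0: ✓ (witness j=2)
  i=1: ✓ (witness j=3)
  i=2: ✓ (witness j=4)
  i=3: ✓ (witness j=5)
  i=4: ✓ (witness j=6)
Positions where it holds: {0, 1, 2, 3, 4} → 5.

5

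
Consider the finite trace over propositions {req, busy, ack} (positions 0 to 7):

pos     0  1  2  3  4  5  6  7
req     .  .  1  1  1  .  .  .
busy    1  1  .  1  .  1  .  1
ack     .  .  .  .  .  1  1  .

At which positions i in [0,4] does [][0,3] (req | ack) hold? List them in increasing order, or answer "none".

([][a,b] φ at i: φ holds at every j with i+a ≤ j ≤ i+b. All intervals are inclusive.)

Evaluate at each i in [0,4]:
  i=0: ✗ (fails at j=0)
  i=1: ✗ (fails at j=1)
  i=2: ✓ (all of [2,5])
  i=3: ✓ (all of [3,6])
  i=4: ✗ (fails at j=7)

2, 3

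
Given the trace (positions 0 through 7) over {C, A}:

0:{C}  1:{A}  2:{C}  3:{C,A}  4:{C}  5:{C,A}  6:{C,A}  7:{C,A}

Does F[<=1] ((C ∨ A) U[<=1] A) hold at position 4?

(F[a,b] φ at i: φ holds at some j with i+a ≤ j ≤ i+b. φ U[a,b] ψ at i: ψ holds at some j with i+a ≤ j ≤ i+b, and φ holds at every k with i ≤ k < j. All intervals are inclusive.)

Yes

Check ((C ∨ A) U[<=1] A) at each j in [4,5]:
  j=4: holds
  j=5: holds
Found at j=4 → formula holds.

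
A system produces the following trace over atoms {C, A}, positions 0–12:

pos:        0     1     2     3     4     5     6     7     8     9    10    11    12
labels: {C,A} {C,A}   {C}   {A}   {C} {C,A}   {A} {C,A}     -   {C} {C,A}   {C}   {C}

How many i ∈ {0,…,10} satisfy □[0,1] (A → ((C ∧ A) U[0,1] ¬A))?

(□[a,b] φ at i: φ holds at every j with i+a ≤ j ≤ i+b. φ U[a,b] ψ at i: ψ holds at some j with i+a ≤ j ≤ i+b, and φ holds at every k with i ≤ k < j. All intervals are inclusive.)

5

Evaluate at each i in [0,10]:
  i=0: ✗ (fails at j=0)
  i=1: ✓ (all of [1,2])
  i=2: ✗ (fails at j=3)
  i=3: ✗ (fails at j=3)
  i=4: ✗ (fails at j=5)
  i=5: ✗ (fails at j=5)
  i=6: ✗ (fails at j=6)
  i=7: ✓ (all of [7,8])
  i=8: ✓ (all of [8,9])
  i=9: ✓ (all of [9,10])
  i=10: ✓ (all of [10,11])
Positions where it holds: {1, 7, 8, 9, 10} → 5.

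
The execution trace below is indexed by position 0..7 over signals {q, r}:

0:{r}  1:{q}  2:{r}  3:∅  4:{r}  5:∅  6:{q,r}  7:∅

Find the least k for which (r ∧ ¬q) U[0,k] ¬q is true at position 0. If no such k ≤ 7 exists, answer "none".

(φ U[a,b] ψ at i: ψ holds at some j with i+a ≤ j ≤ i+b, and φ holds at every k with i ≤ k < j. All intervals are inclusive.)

Need earliest j ≥ 0 with ¬q, and (r ∧ ¬q) at every k in [0,j-1].
  j=0: rhs holds (empty prefix). k = 0.

0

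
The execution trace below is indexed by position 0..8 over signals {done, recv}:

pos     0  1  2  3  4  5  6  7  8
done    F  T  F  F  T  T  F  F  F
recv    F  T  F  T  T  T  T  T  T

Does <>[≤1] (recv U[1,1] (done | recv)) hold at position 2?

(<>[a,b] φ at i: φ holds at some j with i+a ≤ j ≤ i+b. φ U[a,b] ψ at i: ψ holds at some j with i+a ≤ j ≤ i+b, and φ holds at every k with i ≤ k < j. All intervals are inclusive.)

Check (recv U[1,1] (done | recv)) at each j in [2,3]:
  j=2: fails
  j=3: holds
Found at j=3 → formula holds.

True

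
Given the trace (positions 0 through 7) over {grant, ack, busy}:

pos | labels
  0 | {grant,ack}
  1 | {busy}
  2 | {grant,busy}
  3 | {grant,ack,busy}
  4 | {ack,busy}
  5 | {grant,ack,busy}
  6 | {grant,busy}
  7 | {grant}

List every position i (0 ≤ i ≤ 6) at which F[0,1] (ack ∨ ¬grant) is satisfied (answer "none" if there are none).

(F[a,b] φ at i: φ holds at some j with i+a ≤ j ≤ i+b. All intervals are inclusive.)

Evaluate at each i in [0,6]:
  i=0: ✓ (witness j=0)
  i=1: ✓ (witness j=1)
  i=2: ✓ (witness j=3)
  i=3: ✓ (witness j=3)
  i=4: ✓ (witness j=4)
  i=5: ✓ (witness j=5)
  i=6: ✗ (none in [6,7])

0, 1, 2, 3, 4, 5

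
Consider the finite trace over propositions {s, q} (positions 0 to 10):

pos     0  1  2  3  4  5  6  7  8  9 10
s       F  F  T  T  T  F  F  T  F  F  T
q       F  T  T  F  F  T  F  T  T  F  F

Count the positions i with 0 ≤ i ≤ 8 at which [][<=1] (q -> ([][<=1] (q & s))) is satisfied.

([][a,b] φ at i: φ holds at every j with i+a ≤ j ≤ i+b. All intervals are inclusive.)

1

Evaluate at each i in [0,8]:
  i=0: ✗ (fails at j=1)
  i=1: ✗ (fails at j=1)
  i=2: ✗ (fails at j=2)
  i=3: ✓ (all of [3,4])
  i=4: ✗ (fails at j=5)
  i=5: ✗ (fails at j=5)
  i=6: ✗ (fails at j=7)
  i=7: ✗ (fails at j=7)
  i=8: ✗ (fails at j=8)
Positions where it holds: {3} → 1.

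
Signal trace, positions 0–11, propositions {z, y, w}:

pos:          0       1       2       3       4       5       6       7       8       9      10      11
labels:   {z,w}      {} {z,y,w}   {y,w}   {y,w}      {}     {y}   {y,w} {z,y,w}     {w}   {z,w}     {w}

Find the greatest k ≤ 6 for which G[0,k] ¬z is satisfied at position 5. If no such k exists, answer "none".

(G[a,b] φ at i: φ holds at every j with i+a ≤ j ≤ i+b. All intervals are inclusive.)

2

¬z must hold from j=5 onward; find where it first fails.
  j=5: holds
  j=6: holds
  j=7: holds
  j=8: fails
Holds on [5,7], so largest k = 2.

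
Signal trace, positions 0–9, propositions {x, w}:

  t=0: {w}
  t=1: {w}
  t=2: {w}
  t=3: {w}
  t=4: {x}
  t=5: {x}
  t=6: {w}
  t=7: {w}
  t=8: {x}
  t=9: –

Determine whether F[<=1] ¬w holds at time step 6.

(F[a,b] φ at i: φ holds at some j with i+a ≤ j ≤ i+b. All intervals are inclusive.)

Check ¬w at each j in [6,7]:
  j=6: false
  j=7: false
No position in the window satisfies it → formula fails.

False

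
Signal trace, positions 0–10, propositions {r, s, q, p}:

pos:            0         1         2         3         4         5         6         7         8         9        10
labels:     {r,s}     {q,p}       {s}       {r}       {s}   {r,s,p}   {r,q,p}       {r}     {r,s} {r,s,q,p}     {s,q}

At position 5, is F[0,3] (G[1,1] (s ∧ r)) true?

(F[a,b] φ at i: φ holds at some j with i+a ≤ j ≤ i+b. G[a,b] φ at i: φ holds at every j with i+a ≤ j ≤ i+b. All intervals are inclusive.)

Check G[1,1] (s ∧ r) at each j in [5,8]:
  j=5: fails at 6
  j=6: fails at 7
  j=7: holds on [8,8]
  j=8: holds on [9,9]
Found at j=7 → formula holds.

Holds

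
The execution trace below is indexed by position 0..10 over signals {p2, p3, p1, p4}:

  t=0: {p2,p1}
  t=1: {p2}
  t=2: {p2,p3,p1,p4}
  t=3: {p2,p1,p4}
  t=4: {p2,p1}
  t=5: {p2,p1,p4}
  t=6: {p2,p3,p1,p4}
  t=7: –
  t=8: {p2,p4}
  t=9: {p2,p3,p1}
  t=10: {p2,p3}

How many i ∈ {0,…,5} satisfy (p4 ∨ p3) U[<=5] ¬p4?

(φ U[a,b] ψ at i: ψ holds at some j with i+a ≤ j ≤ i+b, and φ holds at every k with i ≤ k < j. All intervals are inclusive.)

Evaluate at each i in [0,5]:
  i=0: ✓ (rhs at j=0)
  i=1: ✓ (rhs at j=1)
  i=2: ✓ (rhs at j=4; lhs holds on [2,3])
  i=3: ✓ (rhs at j=4; lhs holds on [3,3])
  i=4: ✓ (rhs at j=4)
  i=5: ✓ (rhs at j=7; lhs holds on [5,6])
Positions where it holds: {0, 1, 2, 3, 4, 5} → 6.

6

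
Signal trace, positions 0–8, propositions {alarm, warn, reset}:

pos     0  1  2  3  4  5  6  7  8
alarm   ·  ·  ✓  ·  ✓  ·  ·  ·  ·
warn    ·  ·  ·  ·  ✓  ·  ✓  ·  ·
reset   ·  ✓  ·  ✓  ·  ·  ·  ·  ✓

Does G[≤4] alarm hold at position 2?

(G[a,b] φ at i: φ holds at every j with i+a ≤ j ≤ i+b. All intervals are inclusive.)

No

Check alarm at every j in [2,6]:
  j=2: true
  j=3: false
  j=4: true
  j=5: false
  j=6: false
Fails at j=3 → formula fails.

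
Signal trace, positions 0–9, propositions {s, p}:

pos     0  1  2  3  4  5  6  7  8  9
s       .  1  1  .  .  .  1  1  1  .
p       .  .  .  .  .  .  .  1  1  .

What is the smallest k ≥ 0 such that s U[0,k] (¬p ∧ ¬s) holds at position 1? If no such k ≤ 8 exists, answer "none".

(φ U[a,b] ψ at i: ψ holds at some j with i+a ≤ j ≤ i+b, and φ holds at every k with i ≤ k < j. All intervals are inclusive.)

Need earliest j ≥ 1 with (¬p ∧ ¬s), and s at every k in [1,j-1].
  j=1: rhs fails.
  j=2: rhs fails.
  j=3: rhs holds; lhs holds on [1,2]. k = 2.

2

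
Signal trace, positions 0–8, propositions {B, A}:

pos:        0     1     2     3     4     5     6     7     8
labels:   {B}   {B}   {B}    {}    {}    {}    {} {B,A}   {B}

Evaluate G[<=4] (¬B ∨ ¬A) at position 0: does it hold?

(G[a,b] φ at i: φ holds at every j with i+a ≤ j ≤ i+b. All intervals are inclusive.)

Check (¬B ∨ ¬A) at every j in [0,4]:
  j=0: true
  j=1: true
  j=2: true
  j=3: true
  j=4: true
All positions satisfy it → formula holds.

Yes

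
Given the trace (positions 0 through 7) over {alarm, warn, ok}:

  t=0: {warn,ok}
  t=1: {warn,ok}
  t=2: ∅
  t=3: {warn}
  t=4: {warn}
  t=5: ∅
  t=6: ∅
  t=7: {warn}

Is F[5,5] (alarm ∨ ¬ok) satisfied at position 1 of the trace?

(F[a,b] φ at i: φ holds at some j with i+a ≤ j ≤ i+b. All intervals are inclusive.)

True

Check (alarm ∨ ¬ok) at each j in [6,6]:
  j=6: true
Found at j=6 → formula holds.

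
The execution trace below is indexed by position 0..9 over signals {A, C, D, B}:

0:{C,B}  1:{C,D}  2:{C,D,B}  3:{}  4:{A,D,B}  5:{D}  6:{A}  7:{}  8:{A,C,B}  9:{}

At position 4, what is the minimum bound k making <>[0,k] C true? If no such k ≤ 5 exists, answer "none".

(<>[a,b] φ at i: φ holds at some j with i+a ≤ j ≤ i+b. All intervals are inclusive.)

Scan j = 4,5,… for C:
  j=4: fails
  j=5: fails
  j=6: fails
  j=7: fails
  j=8: holds
First hit at j=8, so smallest k = 8-4 = 4.

4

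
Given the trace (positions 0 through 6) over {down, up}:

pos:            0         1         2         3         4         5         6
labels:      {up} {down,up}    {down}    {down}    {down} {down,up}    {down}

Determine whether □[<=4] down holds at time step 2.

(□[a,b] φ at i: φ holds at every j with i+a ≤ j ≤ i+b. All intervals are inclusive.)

True

Check down at every j in [2,6]:
  j=2: true
  j=3: true
  j=4: true
  j=5: true
  j=6: true
All positions satisfy it → formula holds.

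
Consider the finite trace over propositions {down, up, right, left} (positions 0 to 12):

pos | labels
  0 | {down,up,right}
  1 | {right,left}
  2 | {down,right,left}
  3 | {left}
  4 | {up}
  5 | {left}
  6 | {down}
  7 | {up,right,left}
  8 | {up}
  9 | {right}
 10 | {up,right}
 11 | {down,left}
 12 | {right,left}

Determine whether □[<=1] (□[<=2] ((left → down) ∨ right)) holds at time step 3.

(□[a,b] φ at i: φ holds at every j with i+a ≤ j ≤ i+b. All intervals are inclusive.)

Check □[<=2] ((left → down) ∨ right) at every j in [3,4]:
  j=3: fails at 3
  j=4: fails at 5
Fails at j=3 → formula fails.

No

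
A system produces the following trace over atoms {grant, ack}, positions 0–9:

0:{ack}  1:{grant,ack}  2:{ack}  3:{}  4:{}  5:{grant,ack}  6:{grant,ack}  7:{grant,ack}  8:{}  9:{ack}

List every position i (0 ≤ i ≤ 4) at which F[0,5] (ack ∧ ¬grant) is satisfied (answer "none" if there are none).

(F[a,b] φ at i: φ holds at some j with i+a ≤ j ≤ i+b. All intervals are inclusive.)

Evaluate at each i in [0,4]:
  i=0: ✓ (witness j=0)
  i=1: ✓ (witness j=2)
  i=2: ✓ (witness j=2)
  i=3: ✗ (none in [3,8])
  i=4: ✓ (witness j=9)

0, 1, 2, 4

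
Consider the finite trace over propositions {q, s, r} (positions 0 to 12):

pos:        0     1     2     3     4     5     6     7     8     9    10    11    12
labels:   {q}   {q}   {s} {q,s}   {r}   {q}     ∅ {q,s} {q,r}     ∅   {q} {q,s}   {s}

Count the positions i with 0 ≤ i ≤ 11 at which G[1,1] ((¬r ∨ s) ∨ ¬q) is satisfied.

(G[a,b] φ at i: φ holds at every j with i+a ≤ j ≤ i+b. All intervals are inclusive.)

Evaluate at each i in [0,11]:
  i=0: ✓ (all of [1,1])
  i=1: ✓ (all of [2,2])
  i=2: ✓ (all of [3,3])
  i=3: ✓ (all of [4,4])
  i=4: ✓ (all of [5,5])
  i=5: ✓ (all of [6,6])
  i=6: ✓ (all of [7,7])
  i=7: ✗ (fails at j=8)
  i=8: ✓ (all of [9,9])
  i=9: ✓ (all of [10,10])
  i=10: ✓ (all of [11,11])
  i=11: ✓ (all of [12,12])
Positions where it holds: {0, 1, 2, 3, 4, 5, 6, 8, 9, 10, 11} → 11.

11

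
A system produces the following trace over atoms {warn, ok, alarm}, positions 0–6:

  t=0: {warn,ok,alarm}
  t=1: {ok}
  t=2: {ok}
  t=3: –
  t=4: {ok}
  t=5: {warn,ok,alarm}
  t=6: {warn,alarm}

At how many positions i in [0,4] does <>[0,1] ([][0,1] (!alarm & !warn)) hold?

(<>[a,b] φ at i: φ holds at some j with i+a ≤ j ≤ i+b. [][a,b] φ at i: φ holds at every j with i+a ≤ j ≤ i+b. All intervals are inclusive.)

4

Evaluate at each i in [0,4]:
  i=0: ✓ (witness j=1)
  i=1: ✓ (witness j=1)
  i=2: ✓ (witness j=2)
  i=3: ✓ (witness j=3)
  i=4: ✗ (none in [4,5])
Positions where it holds: {0, 1, 2, 3} → 4.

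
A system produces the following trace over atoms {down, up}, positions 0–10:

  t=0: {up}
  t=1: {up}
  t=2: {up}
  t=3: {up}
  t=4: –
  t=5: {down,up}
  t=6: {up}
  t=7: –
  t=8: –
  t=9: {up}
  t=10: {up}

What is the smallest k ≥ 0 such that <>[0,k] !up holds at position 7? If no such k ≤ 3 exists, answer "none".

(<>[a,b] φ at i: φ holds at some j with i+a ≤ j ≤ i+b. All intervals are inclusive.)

Scan j = 7,8,… for !up:
  j=7: holds
First hit at j=7, so smallest k = 7-7 = 0.

0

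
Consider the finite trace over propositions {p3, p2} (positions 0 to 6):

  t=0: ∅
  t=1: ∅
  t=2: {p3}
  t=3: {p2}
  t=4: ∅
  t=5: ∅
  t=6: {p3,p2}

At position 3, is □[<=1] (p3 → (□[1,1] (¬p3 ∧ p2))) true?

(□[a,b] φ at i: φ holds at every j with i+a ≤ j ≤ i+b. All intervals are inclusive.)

Check (p3 → (□[1,1] (¬p3 ∧ p2))) at every j in [3,4]:
  j=3: antecedent false → ✓
  j=4: antecedent false → ✓
All positions satisfy it → formula holds.

Yes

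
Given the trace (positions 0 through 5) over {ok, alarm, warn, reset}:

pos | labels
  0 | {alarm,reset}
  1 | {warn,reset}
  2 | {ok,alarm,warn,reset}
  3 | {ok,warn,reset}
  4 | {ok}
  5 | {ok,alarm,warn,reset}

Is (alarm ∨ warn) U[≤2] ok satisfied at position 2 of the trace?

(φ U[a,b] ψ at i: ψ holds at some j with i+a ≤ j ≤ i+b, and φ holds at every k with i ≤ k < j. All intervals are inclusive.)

Yes

Need some j in [2,4] with ok, and (alarm ∨ warn) at every k in [2,j-1].
  j=2: ok holds; no prefix to check → satisfied.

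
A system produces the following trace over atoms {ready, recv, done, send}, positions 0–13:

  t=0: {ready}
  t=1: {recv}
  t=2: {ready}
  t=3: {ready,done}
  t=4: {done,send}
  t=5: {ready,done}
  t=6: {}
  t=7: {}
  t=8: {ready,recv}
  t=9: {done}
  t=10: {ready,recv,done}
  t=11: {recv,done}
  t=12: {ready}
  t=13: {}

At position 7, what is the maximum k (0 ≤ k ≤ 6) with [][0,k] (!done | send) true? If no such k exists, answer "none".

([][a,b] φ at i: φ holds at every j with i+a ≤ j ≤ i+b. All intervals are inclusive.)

(!done | send) must hold from j=7 onward; find where it first fails.
  j=7: holds
  j=8: holds
  j=9: fails
Holds on [7,8], so largest k = 1.

1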